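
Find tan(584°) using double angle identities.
tan(584°) = 2 tan 292° / (1 - tan²292°) = 0.9657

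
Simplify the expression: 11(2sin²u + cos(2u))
11(2sin²u + cos(2u)) = 11 (using Double angle)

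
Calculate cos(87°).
cos(87°) = 0.05234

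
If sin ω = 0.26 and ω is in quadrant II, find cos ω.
cos ω = -0.9656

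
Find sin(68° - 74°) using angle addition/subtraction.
sin(68° - 74°) = sin 68° cos 74° - cos 68° sin 74° = -0.1045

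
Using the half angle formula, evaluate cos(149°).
cos(149°) = -√((1 + cos 298°)/2) = -0.8572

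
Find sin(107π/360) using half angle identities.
sin(107π/360) = √((1 - cos 107π/180)/2) = 0.8039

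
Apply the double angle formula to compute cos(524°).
cos(524°) = cos²262° - sin²262° = -0.9613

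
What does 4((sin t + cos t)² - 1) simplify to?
4((sin t + cos t)² - 1) = 4(sin(2t)) (using Pythagorean + double angle)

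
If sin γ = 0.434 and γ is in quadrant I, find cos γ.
cos γ = 0.9009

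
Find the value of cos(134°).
cos(134°) = -0.6947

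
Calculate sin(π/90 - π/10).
sin(π/90 - π/10) = sin π/90 cos π/10 - cos π/90 sin π/10 = -0.2756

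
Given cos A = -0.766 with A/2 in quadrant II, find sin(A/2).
sin(A/2) = ±√((1 - cos A)/2); positive since A/2 ∈ QII, so sin(A/2) = 0.9397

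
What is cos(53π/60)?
cos(53π/60) = -0.9336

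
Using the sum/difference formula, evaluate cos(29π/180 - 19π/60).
cos(29π/180 - 19π/60) = cos 29π/180 cos 19π/60 + sin 29π/180 sin 19π/60 = 0.8829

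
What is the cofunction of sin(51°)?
sin(51°) = cos(90° - 51°) = cos(39°)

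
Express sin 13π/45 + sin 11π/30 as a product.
sin 13π/45 + sin 11π/30 = 2 sin(59π/180) cos(-7π/180)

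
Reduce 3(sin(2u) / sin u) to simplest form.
3(sin(2u) / sin u) = 3(2 cos u) (using Double angle)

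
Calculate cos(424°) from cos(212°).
cos(424°) = cos²212° - sin²212° = 0.4384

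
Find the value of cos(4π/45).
cos(4π/45) = 0.9613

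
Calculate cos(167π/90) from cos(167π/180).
cos(167π/90) = cos²167π/180 - sin²167π/180 = 0.8988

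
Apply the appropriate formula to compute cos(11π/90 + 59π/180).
cos(11π/90 + 59π/180) = cos 11π/90 cos 59π/180 - sin 11π/90 sin 59π/180 = 0.1564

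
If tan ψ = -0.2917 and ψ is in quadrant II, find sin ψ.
sin ψ = 0.28 (using tan²ψ + 1 = sec²ψ)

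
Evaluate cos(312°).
cos(312°) = 0.6691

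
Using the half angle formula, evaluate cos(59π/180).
cos(59π/180) = √((1 + cos 59π/90)/2) = 0.515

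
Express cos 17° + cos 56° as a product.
cos 17° + cos 56° = 2 cos(36.5°) cos(-19.5°)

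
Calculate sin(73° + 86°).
sin(73° + 86°) = sin 73° cos 86° + cos 73° sin 86° = 0.3584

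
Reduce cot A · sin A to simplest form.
cot A · sin A = cos A (using Quotient identity)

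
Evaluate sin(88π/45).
sin(88π/45) = -0.1392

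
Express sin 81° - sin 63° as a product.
sin 81° - sin 63° = 2 cos(72°) sin(9°)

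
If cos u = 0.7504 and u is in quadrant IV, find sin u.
sin u = -0.661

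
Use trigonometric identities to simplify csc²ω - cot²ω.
csc²ω - cot²ω = 1 (using Pythagorean identity)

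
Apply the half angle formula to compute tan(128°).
tan(128°) = sin 256° / (1 + cos 256°) = -1.28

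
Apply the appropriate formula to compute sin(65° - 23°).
sin(65° - 23°) = sin 65° cos 23° - cos 65° sin 23° = 0.6691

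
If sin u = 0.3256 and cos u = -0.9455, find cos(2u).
cos(2u) = cos²u - sin²u = 0.788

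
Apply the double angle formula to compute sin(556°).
sin(556°) = 2 sin 278° cos 278° = -0.2756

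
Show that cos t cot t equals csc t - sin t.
RHS = 1/sin t - sin t = (1 - sin²t)/sin t = cos²t/sin t = cos t · (cos t/sin t) = cos t cot t = LHS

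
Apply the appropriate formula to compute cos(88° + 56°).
cos(88° + 56°) = cos 88° cos 56° - sin 88° sin 56° = -0.809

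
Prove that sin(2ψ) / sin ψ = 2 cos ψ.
LHS = 2 sin ψ cos ψ / sin ψ = 2 cos ψ = RHS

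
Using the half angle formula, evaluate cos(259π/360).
cos(259π/360) = -√((1 + cos 259π/180)/2) = -0.6361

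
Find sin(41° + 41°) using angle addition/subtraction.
sin(41° + 41°) = sin 41° cos 41° + cos 41° sin 41° = 0.9903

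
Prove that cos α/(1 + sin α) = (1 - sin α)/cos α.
RHS = (1 - sin α)(1 + sin α) / (cos α(1 + sin α)) = (1 - sin²α) / (cos α(1 + sin α)) = cos²α / (cos α(1 + sin α)) = cos α/(1 + sin α) = LHS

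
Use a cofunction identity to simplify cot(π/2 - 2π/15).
cot(π/2 - 2π/15) = tan(2π/15)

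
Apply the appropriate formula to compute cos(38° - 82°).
cos(38° - 82°) = cos 38° cos 82° + sin 38° sin 82° = 0.7193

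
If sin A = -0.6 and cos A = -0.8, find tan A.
tan A = sin A / cos A = 0.75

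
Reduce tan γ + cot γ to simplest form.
tan γ + cot γ = sec γ csc γ (using Quotient identities)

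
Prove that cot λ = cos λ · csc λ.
RHS = cos λ · (1/sin λ) = cos λ/sin λ = cot λ = LHS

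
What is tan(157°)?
tan(157°) = -0.4245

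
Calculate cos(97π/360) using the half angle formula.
cos(97π/360) = √((1 + cos 97π/180)/2) = 0.6626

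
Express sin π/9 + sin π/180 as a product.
sin π/9 + sin π/180 = 2 sin(7π/120) cos(19π/360)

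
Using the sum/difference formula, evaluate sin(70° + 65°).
sin(70° + 65°) = sin 70° cos 65° + cos 70° sin 65° = √2/2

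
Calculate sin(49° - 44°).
sin(49° - 44°) = sin 49° cos 44° - cos 49° sin 44° = 0.08716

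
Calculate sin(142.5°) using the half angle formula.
sin(142.5°) = √((1 - cos 285°)/2) = 0.6088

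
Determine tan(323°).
tan(323°) = -0.7536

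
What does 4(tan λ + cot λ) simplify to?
4(tan λ + cot λ) = 4(sec λ csc λ) (using Quotient identities)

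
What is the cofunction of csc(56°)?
csc(56°) = sec(90° - 56°) = sec(34°)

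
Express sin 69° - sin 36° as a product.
sin 69° - sin 36° = 2 cos(52.5°) sin(16.5°)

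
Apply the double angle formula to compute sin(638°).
sin(638°) = 2 sin 319° cos 319° = -0.9903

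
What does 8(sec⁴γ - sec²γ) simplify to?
8(sec⁴γ - sec²γ) = 8(tan⁴γ + tan²γ) (using Pythagorean)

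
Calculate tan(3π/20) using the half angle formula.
tan(3π/20) = sin 3π/10 / (1 + cos 3π/10) = 0.5095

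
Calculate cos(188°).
cos(188°) = -0.9903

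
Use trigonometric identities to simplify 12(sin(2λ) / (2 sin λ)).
12(sin(2λ) / (2 sin λ)) = 12(cos λ) (using Double angle)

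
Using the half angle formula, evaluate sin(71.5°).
sin(71.5°) = √((1 - cos 143°)/2) = 0.9483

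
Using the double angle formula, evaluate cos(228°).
cos(228°) = cos²114° - sin²114° = -0.6691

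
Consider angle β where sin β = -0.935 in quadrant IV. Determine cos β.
cos β = √(1 - sin²β) = 0.3546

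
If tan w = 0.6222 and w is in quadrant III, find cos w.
cos w = -0.8491 (using tan²w + 1 = sec²w)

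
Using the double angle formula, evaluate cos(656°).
cos(656°) = cos²328° - sin²328° = 0.4384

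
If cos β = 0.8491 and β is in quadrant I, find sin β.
sin β = 0.5282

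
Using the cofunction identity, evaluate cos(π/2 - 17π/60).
cos(π/2 - 17π/60) = sin(17π/60) = 0.7771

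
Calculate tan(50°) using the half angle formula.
tan(50°) = sin 100° / (1 + cos 100°) = 1.192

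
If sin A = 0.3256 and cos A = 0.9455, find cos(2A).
cos(2A) = cos²A - sin²A = 0.788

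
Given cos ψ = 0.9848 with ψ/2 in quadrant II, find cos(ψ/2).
cos(ψ/2) = ±√((1 + cos ψ)/2); negative since ψ/2 ∈ QII, so cos(ψ/2) = -0.9962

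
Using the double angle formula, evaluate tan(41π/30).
tan(41π/30) = 2 tan 41π/60 / (1 - tan²41π/60) = 2.246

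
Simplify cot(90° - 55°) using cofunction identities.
cot(90° - 55°) = tan(55°)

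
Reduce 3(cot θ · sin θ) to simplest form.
3(cot θ · sin θ) = 3(cos θ) (using Quotient identity)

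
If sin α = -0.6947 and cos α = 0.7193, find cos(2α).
cos(2α) = cos²α - sin²α = 0.03478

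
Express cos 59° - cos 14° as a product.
cos 59° - cos 14° = -2 sin(36.5°) sin(22.5°)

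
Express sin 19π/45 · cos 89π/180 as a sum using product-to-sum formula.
sin 19π/45 cos 89π/180 = (1/2)[sin(19π/45+89π/180) + sin(19π/45-89π/180)]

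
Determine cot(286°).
cot(286°) = -0.2867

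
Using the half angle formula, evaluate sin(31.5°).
sin(31.5°) = √((1 - cos 63°)/2) = 0.5225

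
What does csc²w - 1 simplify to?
csc²w - 1 = cot²w (using Pythagorean identity)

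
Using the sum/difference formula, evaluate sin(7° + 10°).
sin(7° + 10°) = sin 7° cos 10° + cos 7° sin 10° = 0.2924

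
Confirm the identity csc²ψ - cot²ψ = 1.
LHS = 1/sin²ψ - cos²ψ/sin²ψ = (1 - cos²ψ)/sin²ψ = sin²ψ/sin²ψ = 1 = RHS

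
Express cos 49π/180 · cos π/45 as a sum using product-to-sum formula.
cos 49π/180 cos π/45 = (1/2)[cos(49π/180-π/45) + cos(49π/180+π/45)]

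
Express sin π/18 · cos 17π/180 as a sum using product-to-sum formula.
sin π/18 cos 17π/180 = (1/2)[sin(π/18+17π/180) + sin(π/18-17π/180)]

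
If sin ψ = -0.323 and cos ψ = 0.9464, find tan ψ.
tan ψ = sin ψ / cos ψ = -0.3413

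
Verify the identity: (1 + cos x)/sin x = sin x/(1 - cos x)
RHS = sin x(1 + cos x) / ((1 - cos x)(1 + cos x)) = sin x(1 + cos x) / (1 - cos²x) = sin x(1 + cos x) / sin²x = (1 + cos x)/sin x = LHS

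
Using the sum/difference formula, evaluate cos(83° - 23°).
cos(83° - 23°) = cos 83° cos 23° + sin 83° sin 23° = 1/2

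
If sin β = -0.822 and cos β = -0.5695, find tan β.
tan β = sin β / cos β = 1.443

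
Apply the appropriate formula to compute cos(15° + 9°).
cos(15° + 9°) = cos 15° cos 9° - sin 15° sin 9° = 0.9135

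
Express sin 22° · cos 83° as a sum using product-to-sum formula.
sin 22° cos 83° = (1/2)[sin(22°+83°) + sin(22°-83°)]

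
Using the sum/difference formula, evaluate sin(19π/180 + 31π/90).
sin(19π/180 + 31π/90) = sin 19π/180 cos 31π/90 + cos 19π/180 sin 31π/90 = 0.9877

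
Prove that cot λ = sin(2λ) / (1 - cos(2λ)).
RHS = 2 sin λ cos λ / (2sin²λ) = cos λ/sin λ = cot λ = LHS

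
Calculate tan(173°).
tan(173°) = -0.1228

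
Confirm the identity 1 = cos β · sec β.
RHS = cos β · (1/cos β) = 1 = LHS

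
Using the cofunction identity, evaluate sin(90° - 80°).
sin(90° - 80°) = cos(80°) = 0.1736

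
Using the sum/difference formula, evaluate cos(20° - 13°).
cos(20° - 13°) = cos 20° cos 13° + sin 20° sin 13° = 0.9925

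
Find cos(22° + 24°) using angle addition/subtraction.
cos(22° + 24°) = cos 22° cos 24° - sin 22° sin 24° = 0.6947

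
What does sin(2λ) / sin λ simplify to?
sin(2λ) / sin λ = 2 cos λ (using Double angle)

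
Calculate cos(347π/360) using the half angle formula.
cos(347π/360) = -√((1 + cos 347π/180)/2) = -0.9936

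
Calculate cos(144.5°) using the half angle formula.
cos(144.5°) = -√((1 + cos 289°)/2) = -0.8141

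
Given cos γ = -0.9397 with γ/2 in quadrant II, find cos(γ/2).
cos(γ/2) = ±√((1 + cos γ)/2); negative since γ/2 ∈ QII, so cos(γ/2) = -0.1736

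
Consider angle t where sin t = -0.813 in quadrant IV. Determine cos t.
cos t = √(1 - sin²t) = 0.5823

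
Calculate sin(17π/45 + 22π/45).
sin(17π/45 + 22π/45) = sin 17π/45 cos 22π/45 + cos 17π/45 sin 22π/45 = 0.4067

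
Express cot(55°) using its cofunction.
cot(55°) = tan(90° - 55°) = tan(35°)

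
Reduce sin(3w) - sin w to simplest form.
sin(3w) - sin w = 2 cos(2w) sin w (using Sum-to-product)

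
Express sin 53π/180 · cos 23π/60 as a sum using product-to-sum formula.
sin 53π/180 cos 23π/60 = (1/2)[sin(53π/180+23π/60) + sin(53π/180-23π/60)]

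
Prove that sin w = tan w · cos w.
RHS = (sin w/cos w) · cos w = sin w = LHS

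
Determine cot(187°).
cot(187°) = 8.144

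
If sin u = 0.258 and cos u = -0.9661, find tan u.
tan u = sin u / cos u = -0.2671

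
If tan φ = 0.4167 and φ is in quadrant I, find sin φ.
sin φ = 0.3846 (using tan²φ + 1 = sec²φ)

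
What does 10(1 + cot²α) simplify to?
10(1 + cot²α) = 10(csc²α) (using Pythagorean identity)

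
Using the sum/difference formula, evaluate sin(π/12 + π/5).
sin(π/12 + π/5) = sin π/12 cos π/5 + cos π/12 sin π/5 = 0.7771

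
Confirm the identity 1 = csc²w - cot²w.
RHS = 1/sin²w - cos²w/sin²w = (1 - cos²w)/sin²w = sin²w/sin²w = 1 = LHS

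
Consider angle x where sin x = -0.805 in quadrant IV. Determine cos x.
cos x = √(1 - sin²x) = 0.5933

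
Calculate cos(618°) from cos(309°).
cos(618°) = cos²309° - sin²309° = -0.2079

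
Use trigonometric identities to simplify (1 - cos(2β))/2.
(1 - cos(2β))/2 = sin²β (using Power reduction)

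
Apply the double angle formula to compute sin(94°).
sin(94°) = 2 sin 47° cos 47° = 0.9976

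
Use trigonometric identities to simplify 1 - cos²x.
1 - cos²x = sin²x (using Pythagorean identity)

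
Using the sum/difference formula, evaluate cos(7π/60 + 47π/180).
cos(7π/60 + 47π/180) = cos 7π/60 cos 47π/180 - sin 7π/60 sin 47π/180 = 0.3746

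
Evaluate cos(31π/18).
cos(31π/18) = 0.6428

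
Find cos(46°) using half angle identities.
cos(46°) = √((1 + cos 92°)/2) = 0.6947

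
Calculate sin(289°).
sin(289°) = -0.9455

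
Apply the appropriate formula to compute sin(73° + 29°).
sin(73° + 29°) = sin 73° cos 29° + cos 73° sin 29° = 0.9781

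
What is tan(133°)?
tan(133°) = -1.072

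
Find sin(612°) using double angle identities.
sin(612°) = 2 sin 306° cos 306° = -0.9511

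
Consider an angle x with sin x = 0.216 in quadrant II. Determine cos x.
cos x = ±√(1 - sin²x) = -0.9764 (negative in QII)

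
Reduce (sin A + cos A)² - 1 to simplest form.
(sin A + cos A)² - 1 = sin(2A) (using Pythagorean + double angle)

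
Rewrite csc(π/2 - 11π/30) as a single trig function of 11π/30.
csc(π/2 - 11π/30) = sec(11π/30)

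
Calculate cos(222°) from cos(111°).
cos(222°) = cos²111° - sin²111° = -0.7431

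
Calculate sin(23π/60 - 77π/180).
sin(23π/60 - 77π/180) = sin 23π/60 cos 77π/180 - cos 23π/60 sin 77π/180 = -0.1392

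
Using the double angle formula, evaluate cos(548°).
cos(548°) = cos²274° - sin²274° = -0.9903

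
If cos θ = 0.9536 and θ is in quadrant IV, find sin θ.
sin θ = -0.3011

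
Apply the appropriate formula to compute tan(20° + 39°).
tan(20° + 39°) = (tan 20° + tan 39°)/(1 - tan 20° tan 39°) = 1.664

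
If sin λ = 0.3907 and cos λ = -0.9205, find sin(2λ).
sin(2λ) = 2 sin λ cos λ = -0.7193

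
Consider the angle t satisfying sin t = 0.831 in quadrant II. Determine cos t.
cos t = ±√(1 - sin²t) = -0.5563 (negative in QII)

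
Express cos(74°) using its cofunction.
cos(74°) = sin(90° - 74°) = sin(16°)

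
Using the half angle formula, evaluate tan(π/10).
tan(π/10) = sin π/5 / (1 + cos π/5) = 0.3249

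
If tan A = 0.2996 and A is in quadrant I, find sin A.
sin A = 0.287 (using tan²A + 1 = sec²A)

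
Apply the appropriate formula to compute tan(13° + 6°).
tan(13° + 6°) = (tan 13° + tan 6°)/(1 - tan 13° tan 6°) = 0.3443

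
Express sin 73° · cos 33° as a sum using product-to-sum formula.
sin 73° cos 33° = (1/2)[sin(73°+33°) + sin(73°-33°)]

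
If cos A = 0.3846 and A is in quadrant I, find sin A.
sin A = 0.9231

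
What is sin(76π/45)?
sin(76π/45) = -0.829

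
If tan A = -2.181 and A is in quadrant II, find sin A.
sin A = 0.909 (using tan²A + 1 = sec²A)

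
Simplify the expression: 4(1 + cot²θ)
4(1 + cot²θ) = 4(csc²θ) (using Pythagorean identity)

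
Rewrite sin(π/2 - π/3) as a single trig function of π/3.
sin(π/2 - π/3) = cos(π/3)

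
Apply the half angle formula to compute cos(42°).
cos(42°) = √((1 + cos 84°)/2) = 0.7431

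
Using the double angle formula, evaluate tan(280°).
tan(280°) = 2 tan 140° / (1 - tan²140°) = -5.671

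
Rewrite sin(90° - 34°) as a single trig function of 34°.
sin(90° - 34°) = cos(34°)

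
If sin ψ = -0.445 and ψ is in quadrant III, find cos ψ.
cos ψ = -0.8955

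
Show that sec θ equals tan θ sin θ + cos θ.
RHS = sin²θ/cos θ + cos θ = (sin²θ + cos²θ)/cos θ = 1/cos θ = sec θ = LHS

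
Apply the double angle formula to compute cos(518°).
cos(518°) = cos²259° - sin²259° = -0.9272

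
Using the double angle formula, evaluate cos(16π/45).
cos(16π/45) = cos²8π/45 - sin²8π/45 = 0.4384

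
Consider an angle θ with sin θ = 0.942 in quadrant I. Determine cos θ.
cos θ = √(1 - sin²θ) = 0.3356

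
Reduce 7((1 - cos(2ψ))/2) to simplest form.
7((1 - cos(2ψ))/2) = 7(sin²ψ) (using Power reduction)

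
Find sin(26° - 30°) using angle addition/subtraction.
sin(26° - 30°) = sin 26° cos 30° - cos 26° sin 30° = -0.06976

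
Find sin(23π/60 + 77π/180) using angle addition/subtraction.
sin(23π/60 + 77π/180) = sin 23π/60 cos 77π/180 + cos 23π/60 sin 77π/180 = 0.5592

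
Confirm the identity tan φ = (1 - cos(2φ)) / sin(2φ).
RHS = 2sin²φ / (2 sin φ cos φ) = sin φ/cos φ = tan φ = LHS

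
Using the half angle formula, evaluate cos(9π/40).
cos(9π/40) = √((1 + cos 9π/20)/2) = 0.7604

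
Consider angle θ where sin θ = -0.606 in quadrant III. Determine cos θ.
cos θ = ±√(1 - sin²θ) = -0.7955 (negative in QIII)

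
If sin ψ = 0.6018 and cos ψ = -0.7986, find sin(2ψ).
sin(2ψ) = 2 sin ψ cos ψ = -0.9612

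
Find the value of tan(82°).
tan(82°) = 7.115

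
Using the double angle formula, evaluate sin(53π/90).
sin(53π/90) = 2 sin 53π/180 cos 53π/180 = 0.9613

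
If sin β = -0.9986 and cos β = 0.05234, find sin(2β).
sin(2β) = 2 sin β cos β = -0.1045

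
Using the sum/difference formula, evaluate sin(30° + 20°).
sin(30° + 20°) = sin 30° cos 20° + cos 30° sin 20° = 0.766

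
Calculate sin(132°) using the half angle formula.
sin(132°) = √((1 - cos 264°)/2) = 0.7431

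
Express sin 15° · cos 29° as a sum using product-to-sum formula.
sin 15° cos 29° = (1/2)[sin(15°+29°) + sin(15°-29°)]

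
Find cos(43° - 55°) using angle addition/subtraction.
cos(43° - 55°) = cos 43° cos 55° + sin 43° sin 55° = 0.9781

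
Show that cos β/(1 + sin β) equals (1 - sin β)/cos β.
RHS = (1 - sin β)(1 + sin β) / (cos β(1 + sin β)) = (1 - sin²β) / (cos β(1 + sin β)) = cos²β / (cos β(1 + sin β)) = cos β/(1 + sin β) = LHS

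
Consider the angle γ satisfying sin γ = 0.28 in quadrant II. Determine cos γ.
cos γ = ±√(1 - sin²γ) = -0.96 (negative in QII)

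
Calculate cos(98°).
cos(98°) = -0.1392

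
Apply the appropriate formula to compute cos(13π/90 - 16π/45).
cos(13π/90 - 16π/45) = cos 13π/90 cos 16π/45 + sin 13π/90 sin 16π/45 = 0.788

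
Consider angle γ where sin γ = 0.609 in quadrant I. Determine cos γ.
cos γ = √(1 - sin²γ) = 0.7932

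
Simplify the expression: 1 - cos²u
1 - cos²u = sin²u (using Pythagorean identity)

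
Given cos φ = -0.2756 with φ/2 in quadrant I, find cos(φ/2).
cos(φ/2) = ±√((1 + cos φ)/2); positive since φ/2 ∈ QI, so cos(φ/2) = 0.6018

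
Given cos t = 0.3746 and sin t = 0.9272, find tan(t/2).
tan(t/2) = sin t / (1 + cos t) = 0.6745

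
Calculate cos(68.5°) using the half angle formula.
cos(68.5°) = √((1 + cos 137°)/2) = 0.3665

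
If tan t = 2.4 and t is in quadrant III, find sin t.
sin t = -0.9231 (using tan²t + 1 = sec²t)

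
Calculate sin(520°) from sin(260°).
sin(520°) = 2 sin 260° cos 260° = 0.342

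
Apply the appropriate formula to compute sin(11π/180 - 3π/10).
sin(11π/180 - 3π/10) = sin 11π/180 cos 3π/10 - cos 11π/180 sin 3π/10 = -0.682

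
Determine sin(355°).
sin(355°) = -0.08716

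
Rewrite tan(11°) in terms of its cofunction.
tan(11°) = cot(90° - 11°) = cot(79°)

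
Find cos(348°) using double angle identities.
cos(348°) = cos²174° - sin²174° = 0.9781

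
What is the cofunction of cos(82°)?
cos(82°) = sin(90° - 82°) = sin(8°)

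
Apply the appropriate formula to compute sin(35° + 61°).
sin(35° + 61°) = sin 35° cos 61° + cos 35° sin 61° = 0.9945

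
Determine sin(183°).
sin(183°) = -0.05234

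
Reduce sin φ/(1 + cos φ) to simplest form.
sin φ/(1 + cos φ) = tan(φ/2) (using Half angle)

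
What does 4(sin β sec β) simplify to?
4(sin β sec β) = 4(tan β) (using Reciprocal + quotient)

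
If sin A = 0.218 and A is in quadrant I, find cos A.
cos A = 0.9759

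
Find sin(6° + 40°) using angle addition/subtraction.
sin(6° + 40°) = sin 6° cos 40° + cos 6° sin 40° = 0.7193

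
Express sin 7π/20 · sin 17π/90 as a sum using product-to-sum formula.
sin 7π/20 sin 17π/90 = (1/2)[cos(7π/20-17π/90) - cos(7π/20+17π/90)]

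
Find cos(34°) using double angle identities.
cos(34°) = cos²17° - sin²17° = 0.829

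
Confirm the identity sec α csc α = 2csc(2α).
RHS = 2/sin(2α) = 2/(2 sin α cos α) = 1/(sin α cos α) = (1/cos α)(1/sin α) = sec α csc α = LHS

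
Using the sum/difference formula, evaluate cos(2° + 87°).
cos(2° + 87°) = cos 2° cos 87° - sin 2° sin 87° = 0.01745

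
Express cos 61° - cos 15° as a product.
cos 61° - cos 15° = -2 sin(38°) sin(23°)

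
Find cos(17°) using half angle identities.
cos(17°) = √((1 + cos 34°)/2) = 0.9563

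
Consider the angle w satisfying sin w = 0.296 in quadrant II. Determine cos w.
cos w = ±√(1 - sin²w) = -0.9552 (negative in QII)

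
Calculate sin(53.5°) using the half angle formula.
sin(53.5°) = √((1 - cos 107°)/2) = 0.8039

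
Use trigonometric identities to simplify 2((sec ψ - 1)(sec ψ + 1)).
2((sec ψ - 1)(sec ψ + 1)) = 2(tan²ψ) (using Diff. of squares)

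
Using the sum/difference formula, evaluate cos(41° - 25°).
cos(41° - 25°) = cos 41° cos 25° + sin 41° sin 25° = 0.9613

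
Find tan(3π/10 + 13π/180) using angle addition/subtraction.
tan(3π/10 + 13π/180) = (tan 3π/10 + tan 13π/180)/(1 - tan 3π/10 tan 13π/180) = 2.356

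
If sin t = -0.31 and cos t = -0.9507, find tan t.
tan t = sin t / cos t = 0.3261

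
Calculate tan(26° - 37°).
tan(26° - 37°) = (tan 26° - tan 37°)/(1 + tan 26° tan 37°) = -0.1944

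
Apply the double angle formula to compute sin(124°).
sin(124°) = 2 sin 62° cos 62° = 0.829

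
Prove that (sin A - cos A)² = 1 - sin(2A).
LHS = sin²A - 2 sin A cos A + cos²A = (sin²A + cos²A) - 2 sin A cos A = 1 - sin(2A) = RHS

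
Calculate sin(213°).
sin(213°) = -0.5446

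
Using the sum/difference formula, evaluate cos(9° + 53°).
cos(9° + 53°) = cos 9° cos 53° - sin 9° sin 53° = 0.4695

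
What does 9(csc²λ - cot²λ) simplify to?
9(csc²λ - cot²λ) = 9 (using Pythagorean identity)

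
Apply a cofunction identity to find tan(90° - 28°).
tan(90° - 28°) = cot(28°) = 1.881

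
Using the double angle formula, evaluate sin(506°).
sin(506°) = 2 sin 253° cos 253° = 0.5592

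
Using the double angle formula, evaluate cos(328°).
cos(328°) = 1 - 2sin²164° = 0.848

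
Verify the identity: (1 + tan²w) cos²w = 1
LHS = sec²w · cos²w = (1/cos²w) · cos²w = 1 = RHS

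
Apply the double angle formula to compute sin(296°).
sin(296°) = 2 sin 148° cos 148° = -0.8988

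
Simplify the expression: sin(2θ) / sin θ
sin(2θ) / sin θ = 2 cos θ (using Double angle)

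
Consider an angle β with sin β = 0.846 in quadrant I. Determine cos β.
cos β = √(1 - sin²β) = 0.5332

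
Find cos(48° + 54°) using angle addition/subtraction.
cos(48° + 54°) = cos 48° cos 54° - sin 48° sin 54° = -0.2079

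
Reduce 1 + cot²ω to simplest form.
1 + cot²ω = csc²ω (using Pythagorean identity)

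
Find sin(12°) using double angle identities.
sin(12°) = 2 sin 6° cos 6° = 0.2079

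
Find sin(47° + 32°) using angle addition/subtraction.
sin(47° + 32°) = sin 47° cos 32° + cos 47° sin 32° = 0.9816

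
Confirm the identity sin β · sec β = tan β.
LHS = sin β · (1/cos β) = sin β/cos β = tan β = RHS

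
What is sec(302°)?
sec(302°) = 1.887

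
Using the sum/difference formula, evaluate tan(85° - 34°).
tan(85° - 34°) = (tan 85° - tan 34°)/(1 + tan 85° tan 34°) = 1.235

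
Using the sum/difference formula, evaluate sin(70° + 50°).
sin(70° + 50°) = sin 70° cos 50° + cos 70° sin 50° = √3/2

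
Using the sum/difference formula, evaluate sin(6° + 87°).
sin(6° + 87°) = sin 6° cos 87° + cos 6° sin 87° = 0.9986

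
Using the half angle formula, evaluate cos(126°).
cos(126°) = -√((1 + cos 252°)/2) = -0.5878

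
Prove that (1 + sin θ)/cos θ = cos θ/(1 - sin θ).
LHS = (1 + sin θ)(1 - sin θ) / (cos θ(1 - sin θ)) = (1 - sin²θ) / (cos θ(1 - sin θ)) = cos²θ / (cos θ(1 - sin θ)) = cos θ/(1 - sin θ) = RHS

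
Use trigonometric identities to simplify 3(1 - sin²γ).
3(1 - sin²γ) = 3(cos²γ) (using Pythagorean identity)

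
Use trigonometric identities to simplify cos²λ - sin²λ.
cos²λ - sin²λ = cos(2λ) (using Double angle)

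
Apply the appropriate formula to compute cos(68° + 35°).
cos(68° + 35°) = cos 68° cos 35° - sin 68° sin 35° = -0.225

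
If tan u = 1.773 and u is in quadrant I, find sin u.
sin u = 0.871 (using tan²u + 1 = sec²u)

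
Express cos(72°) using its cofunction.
cos(72°) = sin(90° - 72°) = sin(18°)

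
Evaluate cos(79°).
cos(79°) = 0.1908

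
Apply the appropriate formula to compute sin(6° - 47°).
sin(6° - 47°) = sin 6° cos 47° - cos 6° sin 47° = -0.6561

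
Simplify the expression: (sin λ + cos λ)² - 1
(sin λ + cos λ)² - 1 = sin(2λ) (using Pythagorean + double angle)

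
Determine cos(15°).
cos(15°) = (√6+√2)/4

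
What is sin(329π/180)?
sin(329π/180) = -0.515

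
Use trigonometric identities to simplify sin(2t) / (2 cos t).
sin(2t) / (2 cos t) = sin t (using Double angle)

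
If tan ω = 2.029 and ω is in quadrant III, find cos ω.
cos ω = -0.4421 (using tan²ω + 1 = sec²ω)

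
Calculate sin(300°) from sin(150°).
sin(300°) = 2 sin 150° cos 150° = -√3/2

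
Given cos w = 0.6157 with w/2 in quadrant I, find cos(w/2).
cos(w/2) = ±√((1 + cos w)/2); positive since w/2 ∈ QI, so cos(w/2) = 0.8988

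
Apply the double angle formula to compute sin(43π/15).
sin(43π/15) = 2 sin 43π/30 cos 43π/30 = 0.4067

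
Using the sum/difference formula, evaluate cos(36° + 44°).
cos(36° + 44°) = cos 36° cos 44° - sin 36° sin 44° = 0.1736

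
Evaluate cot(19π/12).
cot(19π/12) = -(2-√3)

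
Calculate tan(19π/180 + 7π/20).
tan(19π/180 + 7π/20) = (tan 19π/180 + tan 7π/20)/(1 - tan 19π/180 tan 7π/20) = 7.115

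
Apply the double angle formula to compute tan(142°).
tan(142°) = 2 tan 71° / (1 - tan²71°) = -0.7813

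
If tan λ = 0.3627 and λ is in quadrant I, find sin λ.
sin λ = 0.341 (using tan²λ + 1 = sec²λ)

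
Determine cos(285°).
cos(285°) = (√6-√2)/4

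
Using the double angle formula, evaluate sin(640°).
sin(640°) = 2 sin 320° cos 320° = -0.9848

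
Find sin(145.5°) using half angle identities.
sin(145.5°) = √((1 - cos 291°)/2) = 0.5664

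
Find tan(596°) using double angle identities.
tan(596°) = 2 tan 298° / (1 - tan²298°) = 1.483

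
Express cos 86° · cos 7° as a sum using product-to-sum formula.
cos 86° cos 7° = (1/2)[cos(86°-7°) + cos(86°+7°)]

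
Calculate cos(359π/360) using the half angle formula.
cos(359π/360) = -√((1 + cos 359π/180)/2) = -1.0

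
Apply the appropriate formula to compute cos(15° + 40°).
cos(15° + 40°) = cos 15° cos 40° - sin 15° sin 40° = 0.5736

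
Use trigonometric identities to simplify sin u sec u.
sin u sec u = tan u (using Reciprocal + quotient)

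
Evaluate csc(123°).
csc(123°) = 1.192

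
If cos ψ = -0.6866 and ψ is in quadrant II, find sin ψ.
sin ψ = 0.727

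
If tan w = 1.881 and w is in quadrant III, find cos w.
cos w = -0.4694 (using tan²w + 1 = sec²w)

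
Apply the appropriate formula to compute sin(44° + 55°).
sin(44° + 55°) = sin 44° cos 55° + cos 44° sin 55° = 0.9877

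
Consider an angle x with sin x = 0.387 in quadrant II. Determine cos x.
cos x = ±√(1 - sin²x) = -0.9221 (negative in QII)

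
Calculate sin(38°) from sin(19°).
sin(38°) = 2 sin 19° cos 19° = 0.6157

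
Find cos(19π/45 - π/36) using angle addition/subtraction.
cos(19π/45 - π/36) = cos 19π/45 cos π/36 + sin 19π/45 sin π/36 = 0.3256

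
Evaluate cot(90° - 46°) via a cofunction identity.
cot(90° - 46°) = tan(46°) = 1.036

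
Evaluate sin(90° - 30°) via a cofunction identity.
sin(90° - 30°) = cos(30°) = √3/2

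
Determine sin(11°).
sin(11°) = 0.1908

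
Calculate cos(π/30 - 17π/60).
cos(π/30 - 17π/60) = cos π/30 cos 17π/60 + sin π/30 sin 17π/60 = √2/2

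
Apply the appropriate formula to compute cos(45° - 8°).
cos(45° - 8°) = cos 45° cos 8° + sin 45° sin 8° = 0.7986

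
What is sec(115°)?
sec(115°) = -2.366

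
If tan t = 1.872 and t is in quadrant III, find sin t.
sin t = -0.882 (using tan²t + 1 = sec²t)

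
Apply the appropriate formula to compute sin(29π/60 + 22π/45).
sin(29π/60 + 22π/45) = sin 29π/60 cos 22π/45 + cos 29π/60 sin 22π/45 = 0.08716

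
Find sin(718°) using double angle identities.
sin(718°) = 2 sin 359° cos 359° = -0.0349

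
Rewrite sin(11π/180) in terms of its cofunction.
sin(11π/180) = cos(π/2 - 11π/180) = cos(79π/180)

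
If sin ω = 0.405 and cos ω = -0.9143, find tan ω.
tan ω = sin ω / cos ω = -0.443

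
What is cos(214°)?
cos(214°) = -0.829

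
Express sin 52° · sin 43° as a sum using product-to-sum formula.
sin 52° sin 43° = (1/2)[cos(52°-43°) - cos(52°+43°)]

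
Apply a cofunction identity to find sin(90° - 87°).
sin(90° - 87°) = cos(87°) = 0.05234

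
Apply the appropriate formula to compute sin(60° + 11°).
sin(60° + 11°) = sin 60° cos 11° + cos 60° sin 11° = 0.9455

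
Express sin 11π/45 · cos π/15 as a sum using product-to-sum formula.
sin 11π/45 cos π/15 = (1/2)[sin(11π/45+π/15) + sin(11π/45-π/15)]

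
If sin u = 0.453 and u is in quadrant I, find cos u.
cos u = 0.8915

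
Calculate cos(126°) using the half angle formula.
cos(126°) = -√((1 + cos 252°)/2) = -0.5878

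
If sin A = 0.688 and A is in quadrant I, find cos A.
cos A = 0.7257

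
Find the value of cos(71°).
cos(71°) = 0.3256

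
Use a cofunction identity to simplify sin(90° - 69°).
sin(90° - 69°) = cos(69°)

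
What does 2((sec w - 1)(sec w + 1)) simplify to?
2((sec w - 1)(sec w + 1)) = 2(tan²w) (using Diff. of squares)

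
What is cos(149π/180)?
cos(149π/180) = -0.8572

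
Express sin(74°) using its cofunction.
sin(74°) = cos(90° - 74°) = cos(16°)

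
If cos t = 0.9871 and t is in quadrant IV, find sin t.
sin t = -0.1601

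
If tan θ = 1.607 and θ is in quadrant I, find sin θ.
sin θ = 0.849 (using tan²θ + 1 = sec²θ)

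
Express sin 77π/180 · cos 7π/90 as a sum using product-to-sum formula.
sin 77π/180 cos 7π/90 = (1/2)[sin(77π/180+7π/90) + sin(77π/180-7π/90)]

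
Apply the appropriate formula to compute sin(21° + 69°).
sin(21° + 69°) = sin 21° cos 69° + cos 21° sin 69° = 1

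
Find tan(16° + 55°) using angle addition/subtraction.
tan(16° + 55°) = (tan 16° + tan 55°)/(1 - tan 16° tan 55°) = 2.904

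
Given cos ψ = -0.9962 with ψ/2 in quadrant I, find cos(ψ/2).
cos(ψ/2) = ±√((1 + cos ψ)/2); positive since ψ/2 ∈ QI, so cos(ψ/2) = 0.04359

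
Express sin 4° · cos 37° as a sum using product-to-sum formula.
sin 4° cos 37° = (1/2)[sin(4°+37°) + sin(4°-37°)]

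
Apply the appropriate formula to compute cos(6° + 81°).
cos(6° + 81°) = cos 6° cos 81° - sin 6° sin 81° = 0.05234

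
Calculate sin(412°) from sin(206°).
sin(412°) = 2 sin 206° cos 206° = 0.788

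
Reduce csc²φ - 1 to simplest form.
csc²φ - 1 = cot²φ (using Pythagorean identity)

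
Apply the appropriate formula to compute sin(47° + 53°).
sin(47° + 53°) = sin 47° cos 53° + cos 47° sin 53° = 0.9848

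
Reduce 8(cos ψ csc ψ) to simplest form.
8(cos ψ csc ψ) = 8(cot ψ) (using Reciprocal + quotient)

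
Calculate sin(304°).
sin(304°) = -0.829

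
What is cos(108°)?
cos(108°) = -0.309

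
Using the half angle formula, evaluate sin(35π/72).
sin(35π/72) = √((1 - cos 35π/36)/2) = 0.999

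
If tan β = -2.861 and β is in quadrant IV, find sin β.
sin β = -0.944 (using tan²β + 1 = sec²β)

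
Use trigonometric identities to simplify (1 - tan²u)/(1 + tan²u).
(1 - tan²u)/(1 + tan²u) = cos(2u) (using Double angle)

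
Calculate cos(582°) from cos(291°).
cos(582°) = 1 - 2sin²291° = -0.7431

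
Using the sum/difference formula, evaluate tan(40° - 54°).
tan(40° - 54°) = (tan 40° - tan 54°)/(1 + tan 40° tan 54°) = -0.2493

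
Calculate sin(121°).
sin(121°) = 0.8572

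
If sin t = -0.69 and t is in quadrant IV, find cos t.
cos t = 0.7238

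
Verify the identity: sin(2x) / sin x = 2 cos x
LHS = 2 sin x cos x / sin x = 2 cos x = RHS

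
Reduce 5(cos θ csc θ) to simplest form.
5(cos θ csc θ) = 5(cot θ) (using Reciprocal + quotient)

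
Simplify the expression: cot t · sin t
cot t · sin t = cos t (using Quotient identity)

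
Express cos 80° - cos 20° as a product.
cos 80° - cos 20° = -2 sin(50°) sin(30°)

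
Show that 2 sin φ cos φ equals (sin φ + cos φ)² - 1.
RHS = sin²φ + 2 sin φ cos φ + cos²φ - 1 = (sin²φ + cos²φ) + 2 sin φ cos φ - 1 = 1 + 2 sin φ cos φ - 1 = 2 sin φ cos φ = LHS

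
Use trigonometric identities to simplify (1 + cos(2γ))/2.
(1 + cos(2γ))/2 = cos²γ (using Power reduction)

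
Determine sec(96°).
sec(96°) = -9.567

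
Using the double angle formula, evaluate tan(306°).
tan(306°) = 2 tan 153° / (1 - tan²153°) = -1.376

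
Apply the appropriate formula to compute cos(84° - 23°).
cos(84° - 23°) = cos 84° cos 23° + sin 84° sin 23° = 0.4848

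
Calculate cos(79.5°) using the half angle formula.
cos(79.5°) = √((1 + cos 159°)/2) = 0.1822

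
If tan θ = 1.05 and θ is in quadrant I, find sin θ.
sin θ = 0.7241 (using tan²θ + 1 = sec²θ)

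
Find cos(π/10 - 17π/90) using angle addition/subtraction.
cos(π/10 - 17π/90) = cos π/10 cos 17π/90 + sin π/10 sin 17π/90 = 0.9613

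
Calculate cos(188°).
cos(188°) = -0.9903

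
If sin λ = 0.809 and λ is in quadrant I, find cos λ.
cos λ = 0.5878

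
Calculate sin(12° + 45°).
sin(12° + 45°) = sin 12° cos 45° + cos 12° sin 45° = 0.8387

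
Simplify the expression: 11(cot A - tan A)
11(cot A - tan A) = 11(2 cot(2A)) (using Double angle)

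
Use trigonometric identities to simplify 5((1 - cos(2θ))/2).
5((1 - cos(2θ))/2) = 5(sin²θ) (using Power reduction)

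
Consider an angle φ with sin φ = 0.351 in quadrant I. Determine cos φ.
cos φ = √(1 - sin²φ) = 0.9364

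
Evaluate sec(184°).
sec(184°) = -1.002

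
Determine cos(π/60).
cos(π/60) = 0.9986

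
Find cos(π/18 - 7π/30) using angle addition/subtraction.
cos(π/18 - 7π/30) = cos π/18 cos 7π/30 + sin π/18 sin 7π/30 = 0.848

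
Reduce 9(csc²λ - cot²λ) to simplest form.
9(csc²λ - cot²λ) = 9 (using Pythagorean identity)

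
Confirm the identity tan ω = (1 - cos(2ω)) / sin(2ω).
RHS = 2sin²ω / (2 sin ω cos ω) = sin ω/cos ω = tan ω = LHS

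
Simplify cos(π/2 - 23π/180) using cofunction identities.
cos(π/2 - 23π/180) = sin(23π/180)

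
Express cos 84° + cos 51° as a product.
cos 84° + cos 51° = 2 cos(67.5°) cos(16.5°)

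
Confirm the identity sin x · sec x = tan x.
LHS = sin x · (1/cos x) = sin x/cos x = tan x = RHS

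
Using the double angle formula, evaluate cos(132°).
cos(132°) = cos²66° - sin²66° = -0.6691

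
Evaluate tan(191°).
tan(191°) = 0.1944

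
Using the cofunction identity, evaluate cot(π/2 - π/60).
cot(π/2 - π/60) = tan(π/60) = 0.05241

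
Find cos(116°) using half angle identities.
cos(116°) = -√((1 + cos 232°)/2) = -0.4384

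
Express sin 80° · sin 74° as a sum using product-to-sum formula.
sin 80° sin 74° = (1/2)[cos(80°-74°) - cos(80°+74°)]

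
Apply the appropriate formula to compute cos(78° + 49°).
cos(78° + 49°) = cos 78° cos 49° - sin 78° sin 49° = -0.6018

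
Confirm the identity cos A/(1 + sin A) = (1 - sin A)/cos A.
RHS = (1 - sin A)(1 + sin A) / (cos A(1 + sin A)) = (1 - sin²A) / (cos A(1 + sin A)) = cos²A / (cos A(1 + sin A)) = cos A/(1 + sin A) = LHS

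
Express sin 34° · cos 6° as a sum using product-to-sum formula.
sin 34° cos 6° = (1/2)[sin(34°+6°) + sin(34°-6°)]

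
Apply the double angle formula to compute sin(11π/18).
sin(11π/18) = 2 sin 11π/36 cos 11π/36 = 0.9397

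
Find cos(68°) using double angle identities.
cos(68°) = cos²34° - sin²34° = 0.3746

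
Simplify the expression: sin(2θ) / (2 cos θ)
sin(2θ) / (2 cos θ) = sin θ (using Double angle)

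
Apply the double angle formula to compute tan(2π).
tan(2π) = 2 tan π / (1 - tan²π) = 0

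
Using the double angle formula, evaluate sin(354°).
sin(354°) = 2 sin 177° cos 177° = -0.1045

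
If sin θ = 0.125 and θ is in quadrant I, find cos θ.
cos θ = 0.9922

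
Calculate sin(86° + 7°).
sin(86° + 7°) = sin 86° cos 7° + cos 86° sin 7° = 0.9986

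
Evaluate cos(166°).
cos(166°) = -0.9703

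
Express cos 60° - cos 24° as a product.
cos 60° - cos 24° = -2 sin(42°) sin(18°)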